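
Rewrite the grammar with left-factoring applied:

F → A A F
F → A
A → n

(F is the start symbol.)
F → A F'
F' → A F
F' → ε
A → n

Left-factoring transforms A → αβ₁ | αβ₂ into A → αA' and A' → β₁ | β₂
(α is the longest common prefix among the alternatives). Repeat until
no nonterminal has two alternatives with a common prefix.

Round 1: F has alternatives sharing prefix 'A'. Introduce F': F → A F'
  Add: F' → A F
  Add: F' → ε

No remaining common prefixes — done.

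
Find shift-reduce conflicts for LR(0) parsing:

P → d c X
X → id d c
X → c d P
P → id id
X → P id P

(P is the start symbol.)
No shift-reduce conflicts

A shift-reduce conflict occurs when an LR(0) state has both:
  - a complete (reduce) item [A → α .] (dot at the end), and
  - a shift item [B → β . c γ] (dot before a terminal).

Augment with P' → P and build the canonical LR(0) collection (I0 = CLOSURE({[P' → . P]}), then GOTO on every symbol after a dot until no new states appear). It has 16 states:
  I0: { [P → . d c X], [P → . id id], [P' → . P] }  — shift
  I1: { [P' → P .] }  — accept
  I2: { [P → d . c X] }  — shift
  I3: { [P → id . id] }  — shift
  I4: { [P → id id .] }  — reduce
  I5: { [P → . d c X], [P → . id id], [P → d c . X], [X → . P id P], [X → . c d P], [X → . id d c] }  — shift
  I6: { [X → P . id P] }  — shift
  I7: { [P → d c X .] }  — reduce
  I8: { [X → c . d P] }  — shift
  I9: { [P → id . id], [X → id . d c] }  — shift
  I10: { [X → id d . c] }  — shift
  I11: { [X → id d c .] }  — reduce
  I12: { [P → . d c X], [P → . id id], [X → c d . P] }  — shift
  I13: { [X → c d P .] }  — reduce
  I14: { [P → . d c X], [P → . id id], [X → P id . P] }  — shift
  I15: { [X → P id P .] }  — reduce

No state contains both a complete item and a shift item.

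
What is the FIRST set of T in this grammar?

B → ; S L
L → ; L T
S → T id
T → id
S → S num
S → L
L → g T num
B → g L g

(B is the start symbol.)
{ 'id' }

From T → id:
  - id is a terminal: add 'id' and stop

Collecting: FIRST(T) = { 'id' }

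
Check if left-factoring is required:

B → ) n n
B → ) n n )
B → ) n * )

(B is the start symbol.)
Yes, B has productions with common prefix ') n'

Left-factoring is needed when two productions for the same non-terminal
share a common prefix on the right-hand side.

Productions for B:
  B → ) n n
  B → ) n n )
  B → ) n * )

Found common prefix ') n' in productions for B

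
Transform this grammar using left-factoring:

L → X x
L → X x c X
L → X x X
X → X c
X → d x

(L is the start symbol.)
Left-factoring transforms A → αβ₁ | αβ₂ into A → αA' and A' → β₁ | β₂
(α is the longest common prefix among the alternatives). Repeat until
no nonterminal has two alternatives with a common prefix.

Round 1: L has alternatives sharing prefix 'X x'. Introduce L': L → X x L'
  Add: L' → ε
  Add: L' → c X
  Add: L' → X

No remaining common prefixes — done.

Resulting grammar:
L → X x L'
L' → ε
L' → c X
L' → X
X → X c
X → d x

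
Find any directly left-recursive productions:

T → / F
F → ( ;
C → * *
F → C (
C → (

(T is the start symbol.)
Direct left recursion occurs when N → N α for some non-terminal N (the right-hand side begins with the left-hand side itself).

T → / F: starts with '/'
F → ( ;: starts with '('
C → * *: starts with '*'
F → C (: starts with C
C → (: starts with '('

No direct left recursion found.

Answer: No direct left recursion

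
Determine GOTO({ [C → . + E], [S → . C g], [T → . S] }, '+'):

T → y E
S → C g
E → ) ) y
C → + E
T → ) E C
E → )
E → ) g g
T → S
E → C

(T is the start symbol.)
{ [C → + . E], [C → . + E], [E → . ) ) y], [E → . ) g g], [E → . )], [E → . C] }

GOTO(I, '+') = CLOSURE({ [A → αX.β] : [A → α.Xβ] ∈ I, X = '+' })

Items with dot before '+', with the dot advanced:
  [C → . + E] → [C → + . E]
Closure of the advanced items:
  [C → + . E] has the dot before E: add [E → . ) ) y], [E → . )], [E → . ) g g], [E → . C]
  [E → . C] has the dot before C: add [C → . + E]

GOTO = { [C → + . E], [C → . + E], [E → . ) ) y], [E → . ) g g], [E → . )], [E → . C] }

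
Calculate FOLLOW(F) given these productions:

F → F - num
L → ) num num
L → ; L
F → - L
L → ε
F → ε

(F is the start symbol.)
To compute FOLLOW(F), find every occurrence of F on a right-hand side N → α F β: add FIRST(β) \ {ε}, and if β is empty or nullable also add FOLLOW(N). Iterate to a fixed point.

F is the start symbol, so $ ∈ FOLLOW(F).
In F → F - num: F is followed by '-' num, add FIRST('-' num) \ {ε} = { '-' }

Taking the union: FOLLOW(F) = { $, '-' }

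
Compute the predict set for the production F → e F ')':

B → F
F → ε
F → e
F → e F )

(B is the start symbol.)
PREDICT(F → e F ')') = (FIRST(RHS) \ {ε}) ∪ (FOLLOW(F) if ε ∈ FIRST(RHS), i.e. RHS ⇒* ε)
FIRST(e F ')') = { 'e' }
ε ∉ FIRST(e F ')'), so FOLLOW(F) is not added.
PREDICT(F → e F ')') = { 'e' }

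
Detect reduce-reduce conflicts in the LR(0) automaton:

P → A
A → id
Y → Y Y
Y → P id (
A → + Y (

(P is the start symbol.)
A reduce-reduce conflict occurs when an LR(0) state has two complete items [A → α .] and [B → β .] — both call for a reduction, and with no lookahead the parser cannot choose between them.

Augment with P' → P and build the canonical LR(0) collection (I0 = CLOSURE({[P' → . P]}), then GOTO on every symbol after a dot until no new states appear). It has 11 states:
  I0: { [A → . + Y (], [A → . id], [P → . A], [P' → . P] }  — shift
  I1: { [A → + . Y (], [A → . + Y (], [A → . id], [P → . A], [Y → . P id (], [Y → . Y Y] }  — shift
  I2: { [P → A .] }  — reduce
  I3: { [P' → P .] }  — accept
  I4: { [A → id .] }  — reduce
  I5: { [Y → P . id (] }  — shift
  I6: { [A → + Y . (], [A → . + Y (], [A → . id], [P → . A], [Y → . P id (], [Y → . Y Y], [Y → Y . Y] }  — shift
  I7: { [A → + Y ( .] }  — reduce
  I8: { [A → . + Y (], [A → . id], [P → . A], [Y → . P id (], [Y → . Y Y], [Y → Y . Y], [Y → Y Y .] }  — shift, reduce
  I9: { [Y → P id . (] }  — shift
  I10: { [Y → P id ( .] }  — reduce

No state contains more than one complete item.

Answer: No reduce-reduce conflicts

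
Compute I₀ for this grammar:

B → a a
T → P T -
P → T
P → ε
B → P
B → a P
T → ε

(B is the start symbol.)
First, augment the grammar with B' → B
I₀ = CLOSURE({ [B' → . B] }):
  [B' → . B] has the dot before B: add [B → . a a], [B → . P], [B → . a P]
  [B → . P] has the dot before P: add [P → . T], [P → .]
  [P → . T] has the dot before T: add [T → . P T -], [T → .]
No further items can be added.

I₀ = { [B → . P], [B → . a P], [B → . a a], [B' → . B], [P → . T], [P → .], [T → . P T -], [T → .] }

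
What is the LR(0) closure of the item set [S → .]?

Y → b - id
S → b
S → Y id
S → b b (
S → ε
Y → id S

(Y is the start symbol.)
{ [S → .] }

Start with: [S → .]
The dot is at the end, so nothing is added.

CLOSURE = { [S → .] }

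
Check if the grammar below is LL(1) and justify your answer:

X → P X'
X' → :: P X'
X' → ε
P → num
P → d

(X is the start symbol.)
Yes, the grammar is LL(1).

Relevant sets:
  FOLLOW(X') = { $ }

For X':
  PREDICT(X' → :: P X') = { '::' }
  PREDICT(X' → ε) = { $ }
For P:
  PREDICT(P → num) = { 'num' }
  PREDICT(P → d) = { 'd' }
X has a single production, so nothing to check there.

All predict sets are disjoint. The grammar IS LL(1).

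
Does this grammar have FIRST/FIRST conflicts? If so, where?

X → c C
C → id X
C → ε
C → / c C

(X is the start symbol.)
Productions for C:
  C → id X: FIRST = { 'id' }
  C → ε: FIRST = { ε }
  C → / c C: FIRST = { '/' }
X has only one production, so no FIRST/FIRST conflict is possible there.

All alternatives of each non-terminal have pairwise disjoint FIRST sets.

Answer: No FIRST/FIRST conflicts.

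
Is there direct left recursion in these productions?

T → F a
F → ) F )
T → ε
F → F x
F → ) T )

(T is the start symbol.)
Direct left recursion occurs when N → N α for some non-terminal N (the right-hand side begins with the left-hand side itself).

T → F a: starts with F
F → ) F ): starts with ')'
T → ε: starts with ε
F → F x: LEFT RECURSIVE (starts with F)
F → ) T ): starts with ')'

The grammar has direct left recursion on: F.

Answer: Yes, F is left-recursive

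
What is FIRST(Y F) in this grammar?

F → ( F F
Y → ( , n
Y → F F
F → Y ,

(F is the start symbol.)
{ '(' }

FIRST sets of the non-terminals involved (from the grammar, by fixed-point iteration):
  FIRST(Y) = { '(' }

To compute FIRST(Y F), process the symbols left to right:
Symbol Y is a non-terminal. Add FIRST(Y) \ {ε} = { '(' }
Y is not nullable (ε ∉ FIRST(Y)), so stop here.
FIRST(Y F) = { '(' }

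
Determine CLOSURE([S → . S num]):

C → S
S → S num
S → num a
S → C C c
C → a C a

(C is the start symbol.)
To compute CLOSURE, for each item [A → α.Bβ] where B is a non-terminal, add [B → .γ] for all productions B → γ; repeat for the newly added items until nothing changes.

Start with: [S → . S num]
  [S → . S num] has the dot before S: add [S → . num a], [S → . C C c]
  [S → . C C c] has the dot before C: add [C → . S], [C → . a C a]
No further items can be added.

CLOSURE = { [C → . S], [C → . a C a], [S → . C C c], [S → . S num], [S → . num a] }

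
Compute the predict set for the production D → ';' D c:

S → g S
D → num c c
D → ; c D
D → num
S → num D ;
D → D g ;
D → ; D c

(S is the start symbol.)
PREDICT(D → ';' D c) = (FIRST(RHS) \ {ε}) ∪ (FOLLOW(D) if ε ∈ FIRST(RHS), i.e. RHS ⇒* ε)
FIRST(';' D c) = { ';' }
ε ∉ FIRST(';' D c), so FOLLOW(D) is not added.
PREDICT(D → ';' D c) = { ';' }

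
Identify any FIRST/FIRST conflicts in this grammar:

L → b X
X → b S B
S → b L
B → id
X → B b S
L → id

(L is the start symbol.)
No FIRST/FIRST conflicts.

A FIRST/FIRST conflict occurs when two productions N → α and N → β for the same non-terminal have FIRST(α) ∩ FIRST(β) ≠ ∅ (with ε ∈ FIRST of a nullable right-hand side, so two nullable alternatives also conflict).

FIRST sets of the non-terminals at (or reachable through a nullable prefix from) the front of some alternative:
  FIRST(B) = { 'id' }

Productions for L:
  L → b X: FIRST = { 'b' }
  L → id: FIRST = { 'id' }
Productions for X:
  X → b S B: FIRST = { 'b' }
  X → B b S: FIRST = { 'id' }
S, B have only one production, so no FIRST/FIRST conflict is possible there.

All alternatives of each non-terminal have pairwise disjoint FIRST sets.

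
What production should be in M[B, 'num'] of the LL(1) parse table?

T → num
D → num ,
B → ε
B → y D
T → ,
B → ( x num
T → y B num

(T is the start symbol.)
To find M[B, 'num'], we find productions for B where 'num' is in the predict set (PREDICT(N → α) = (FIRST(α) \ {ε}) ∪ (FOLLOW(N) if α ⇒* ε)).

Relevant sets:
  FOLLOW(B) = { 'num' }

B → ε: PREDICT = { 'num' }
  'num' is in predict set, so this production goes in M[B, 'num']
B → y D: PREDICT = { 'y' }
B → ( x num: PREDICT = { '(' }

M[B, 'num'] = B → ε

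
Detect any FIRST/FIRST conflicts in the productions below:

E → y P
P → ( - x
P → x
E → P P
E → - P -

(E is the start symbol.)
FIRST sets of the non-terminals at (or reachable through a nullable prefix from) the front of some alternative:
  FIRST(P) = { '(', 'x' }

Productions for E:
  E → y P: FIRST = { 'y' }
  E → P P: FIRST = { '(', 'x' }
  E → - P -: FIRST = { '-' }
Productions for P:
  P → ( - x: FIRST = { '(' }
  P → x: FIRST = { 'x' }

All alternatives of each non-terminal have pairwise disjoint FIRST sets.

Answer: No FIRST/FIRST conflicts.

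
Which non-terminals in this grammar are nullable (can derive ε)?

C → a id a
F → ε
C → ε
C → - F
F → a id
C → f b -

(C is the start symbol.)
ε-productions: F → ε, C → ε
So F, C are immediately nullable.
Every non-terminal is now nullable.
Nullable = { 'C', 'F' }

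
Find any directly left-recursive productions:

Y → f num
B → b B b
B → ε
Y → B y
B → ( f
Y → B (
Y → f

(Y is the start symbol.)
No direct left recursion

Y → f num: starts with f
B → b B b: starts with b
B → ε: starts with ε
Y → B y: starts with B
B → ( f: starts with '('
Y → B (: starts with B
Y → f: starts with f

No direct left recursion found.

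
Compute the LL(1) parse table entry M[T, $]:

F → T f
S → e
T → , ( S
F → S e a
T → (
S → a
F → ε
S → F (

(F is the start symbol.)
Empty (error entry)

To find M[T, $], we find productions for T where $ is in the predict set (PREDICT(N → α) = (FIRST(α) \ {ε}) ∪ (FOLLOW(N) if α ⇒* ε)).

T → , ( S: PREDICT = { ',' }
T → (: PREDICT = { '(' }

M[T, $] is empty (no production applies)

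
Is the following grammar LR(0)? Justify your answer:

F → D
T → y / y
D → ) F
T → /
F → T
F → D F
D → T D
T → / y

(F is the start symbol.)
Augment with F' → F and build the canonical LR(0) collection (I0 = CLOSURE({[F' → . F]}), then GOTO on every symbol after a dot until no new states appear). It has 14 states:
  I0: { [D → . ) F], [D → . T D], [F → . D F], [F → . D], [F → . T], [F' → . F], [T → . / y], [T → . /], [T → . y / y] }  — shift
  I1: { [D → ) . F], [D → . ) F], [D → . T D], [F → . D F], [F → . D], [F → . T], [T → . / y], [T → . /], [T → . y / y] }  — shift
  I2: { [T → / . y], [T → / .] }  — shift, reduce
  I3: { [D → . ) F], [D → . T D], [F → . D F], [F → . D], [F → . T], [F → D . F], [F → D .], [T → . / y], [T → . /], [T → . y / y] }  — shift, reduce
  I4: { [F' → F .] }  — accept
  I5: { [D → . ) F], [D → . T D], [D → T . D], [F → T .], [T → . / y], [T → . /], [T → . y / y] }  — shift, reduce
  I6: { [T → y . / y] }  — shift
  I7: { [T → y / . y] }  — shift
  I8: { [T → y / y .] }  — reduce
  I9: { [D → T D .] }  — reduce
  I10: { [D → . ) F], [D → . T D], [D → T . D], [T → . / y], [T → . /], [T → . y / y] }  — shift
  I11: { [F → D F .] }  — reduce
  I12: { [T → / y .] }  — reduce
  I13: { [D → ) F .] }  — reduce

Conflict in state I2:
  Shift-reduce conflict between [T → / .] and [T → / . y]
So the grammar is NOT LR(0).

Answer: No. Shift-reduce conflict between [T → / .] and [T → / . y]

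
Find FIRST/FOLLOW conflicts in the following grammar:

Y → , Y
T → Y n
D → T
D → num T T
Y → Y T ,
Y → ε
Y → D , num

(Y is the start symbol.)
Yes. Y → ',' Y with FOLLOW(Y) on { ',' }; Y → Y T ',' with FOLLOW(Y) on { ',', 'n', 'num' }; Y → D ',' num with FOLLOW(Y) on { ',', 'n', 'num' }

Nullable non-terminals: Y.
FIRST sets used below: FIRST(Y) = { ',', 'n', 'num', ε }, FIRST(T) = { ',', 'n', 'num' }, FIRST(D) = { ',', 'n', 'num' }

Y: nullable alternative(s) Y → ε; FOLLOW(Y) = { $, ',', 'n', 'num' }
  Y → , Y: FIRST \ {ε} = { ',' } — overlaps FOLLOW(Y) on { ',' }: CONFLICT
  Y → Y T ,: FIRST \ {ε} = { ',', 'n', 'num' } — overlaps FOLLOW(Y) on { ',', 'n', 'num' }: CONFLICT
  Y → ε: FIRST \ {ε} = { } — this is the only nullable alternative, skip
  Y → D , num: FIRST \ {ε} = { ',', 'n', 'num' } — overlaps FOLLOW(Y) on { ',', 'n', 'num' }: CONFLICT

D, T have no nullable alternative, so no FIRST/FOLLOW check is needed there.

So the grammar has 3 FIRST/FOLLOW conflicts (marked CONFLICT above).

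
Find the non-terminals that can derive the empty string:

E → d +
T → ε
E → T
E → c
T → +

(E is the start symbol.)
A non-terminal is nullable if it can derive ε (the empty string): either it has an ε-production, or it has a production whose right-hand side consists entirely of nullable non-terminals.

ε-productions: T → ε
So T is immediately nullable.
E → T: every symbol on the right is nullable, so E is nullable too.
Every non-terminal is now nullable.
Nullable = { 'E', 'T' }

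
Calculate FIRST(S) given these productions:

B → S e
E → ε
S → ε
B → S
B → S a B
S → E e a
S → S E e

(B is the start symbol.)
{ 'e', ε }

FIRST sets of the other non-terminals involved (by the same procedure, iterated to a fixed point):
  FIRST(E) = { ε }

From S → ε:
  - ε-production, so ε ∈ FIRST(S)
From S → E e a:
  - E is a non-terminal: add FIRST(E) \ {ε} = { }
    E is nullable, so continue to the next symbol
  - e is a terminal: add 'e' and stop
From S → S E e:
  - S is the symbol being defined: contributes nothing new
    S is nullable, so continue to the next symbol
  - E is a non-terminal: add FIRST(E) \ {ε} = { }
    E is nullable, so continue to the next symbol
  - e is a terminal: add 'e' and stop

Collecting: FIRST(S) = { 'e', ε }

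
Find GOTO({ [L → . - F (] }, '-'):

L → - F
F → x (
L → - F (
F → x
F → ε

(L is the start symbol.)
{ [F → . x (], [F → . x], [F → .], [L → - . F (] }

GOTO(I, '-') = CLOSURE({ [A → αX.β] : [A → α.Xβ] ∈ I, X = '-' })

Items with dot before '-', with the dot advanced:
  [L → . - F (] → [L → - . F (]
Closure of the advanced items:
  [L → - . F (] has the dot before F: add [F → . x (], [F → . x], [F → .]

GOTO = { [F → . x (], [F → . x], [F → .], [L → - . F (] }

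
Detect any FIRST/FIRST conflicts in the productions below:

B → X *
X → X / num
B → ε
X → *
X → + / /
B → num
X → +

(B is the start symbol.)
Yes. X → X '/' num / X → '*' on { '*' }; X → X '/' num / X → '+' '/' '/' on { '+' }; X → X '/' num / X → '+' on { '+' }; X → '+' '/' '/' / X → '+' on { '+' }

A FIRST/FIRST conflict occurs when two productions N → α and N → β for the same non-terminal have FIRST(α) ∩ FIRST(β) ≠ ∅ (with ε ∈ FIRST of a nullable right-hand side, so two nullable alternatives also conflict).

FIRST sets of the non-terminals at (or reachable through a nullable prefix from) the front of some alternative:
  FIRST(X) = { '*', '+' }

Productions for B:
  B → X *: FIRST = { '*', '+' }
  B → ε: FIRST = { ε }
  B → num: FIRST = { 'num' }
Productions for X:
  X → X / num: FIRST = { '*', '+' }
  X → *: FIRST = { '*' }
  X → + / /: FIRST = { '+' }
  X → +: FIRST = { '+' }

Conflict for X: X → X / num and X → *
  Overlap: { '*' }
Conflict for X: X → X / num and X → + / /
  Overlap: { '+' }
Conflict for X: X → X / num and X → +
  Overlap: { '+' }
Conflict for X: X → + / / and X → +
  Overlap: { '+' }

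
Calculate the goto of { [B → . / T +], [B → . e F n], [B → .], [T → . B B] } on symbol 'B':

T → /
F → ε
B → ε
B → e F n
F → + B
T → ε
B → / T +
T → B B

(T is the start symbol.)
GOTO(I, 'B') = CLOSURE({ [A → αX.β] : [A → α.Xβ] ∈ I, X = 'B' })

Items with dot before 'B', with the dot advanced:
  [T → . B B] → [T → B . B]
Closure of the advanced items:
  [T → B . B] has the dot before B: add [B → .], [B → . e F n], [B → . / T +]

GOTO = { [B → . / T +], [B → . e F n], [B → .], [T → B . B] }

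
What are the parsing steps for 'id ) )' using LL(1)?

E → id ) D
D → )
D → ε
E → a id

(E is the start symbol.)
Stack is shown with the top on the left.

Stack     Input     Action
--------------------------
E $       id ) ) $  output E → id ) D
id ) D $  id ) ) $  match 'id'
) D $     ) ) $     match ')'
D $       ) $       output D → )
) $       ) $       match ')'
$         $         accept

The string is accepted.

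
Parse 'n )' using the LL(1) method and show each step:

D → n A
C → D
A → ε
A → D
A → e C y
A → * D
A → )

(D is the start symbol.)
LL(1) parsing maintains a stack (initially the start symbol over $) and the input. At each step: if the stack top is a terminal, match it against the current input token; if it is a non-terminal N, replace it with the RHS of M[N, lookahead] (the unique production whose predict set contains the lookahead).

Stack is shown with the top on the left.

Stack  Input  Action
--------------------
D $    n ) $  output D → n A
n A $  n ) $  match 'n'
A $    ) $    output A → )
) $    ) $    match ')'
$      $      accept

The string is accepted.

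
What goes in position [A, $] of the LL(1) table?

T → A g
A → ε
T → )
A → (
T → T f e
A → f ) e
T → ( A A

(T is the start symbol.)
A → ε

To find M[A, $], we find productions for A where $ is in the predict set (PREDICT(N → α) = (FIRST(α) \ {ε}) ∪ (FOLLOW(N) if α ⇒* ε)).

Relevant sets:
  FOLLOW(A) = { $, '(', 'f', 'g' }

A → ε: PREDICT = { $, '(', 'f', 'g' }
  $ is in predict set, so this production goes in M[A, $]
A → (: PREDICT = { '(' }
A → f ) e: PREDICT = { 'f' }

M[A, $] = A → ε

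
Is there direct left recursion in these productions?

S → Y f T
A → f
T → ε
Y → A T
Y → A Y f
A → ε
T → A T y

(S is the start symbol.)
Direct left recursion occurs when N → N α for some non-terminal N (the right-hand side begins with the left-hand side itself).

S → Y f T: starts with Y
A → f: starts with f
T → ε: starts with ε
Y → A T: starts with A
Y → A Y f: starts with A
A → ε: starts with ε
T → A T y: starts with A

No direct left recursion found.

Answer: No direct left recursion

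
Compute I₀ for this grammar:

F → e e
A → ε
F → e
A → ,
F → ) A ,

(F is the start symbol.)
{ [F → . ) A ,], [F → . e e], [F → . e], [F' → . F] }

First, augment the grammar with F' → F
I₀ = CLOSURE({ [F' → . F] }):
  [F' → . F] has the dot before F: add [F → . e e], [F → . e], [F → . ) A ,]
No further items can be added.

I₀ = { [F → . ) A ,], [F → . e e], [F → . e], [F' → . F] }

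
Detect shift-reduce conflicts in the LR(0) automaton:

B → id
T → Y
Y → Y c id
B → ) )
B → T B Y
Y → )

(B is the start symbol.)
Yes — I1: [Y → ) .] vs [B → ) . )]; I4: [T → Y .] vs [Y → Y . c id]; I10: [B → T B Y .] vs [Y → Y . c id]

Augment with B' → B and build the canonical LR(0) collection (I0 = CLOSURE({[B' → . B]}), then GOTO on every symbol after a dot until no new states appear). It has 12 states:
  I0: { [B → . ) )], [B → . T B Y], [B → . id], [B' → . B], [T → . Y], [Y → . )], [Y → . Y c id] }  — shift
  I1: { [B → ) . )], [Y → ) .] }  — shift, reduce
  I2: { [B' → B .] }  — accept
  I3: { [B → . ) )], [B → . T B Y], [B → . id], [B → T . B Y], [T → . Y], [Y → . )], [Y → . Y c id] }  — shift
  I4: { [T → Y .], [Y → Y . c id] }  — shift, reduce
  I5: { [B → id .] }  — reduce
  I6: { [Y → Y c . id] }  — shift
  I7: { [Y → Y c id .] }  — reduce
  I8: { [B → T B . Y], [Y → . )], [Y → . Y c id] }  — shift
  I9: { [Y → ) .] }  — reduce
  I10: { [B → T B Y .], [Y → Y . c id] }  — shift, reduce
  I11: { [B → ) ) .] }  — reduce

I1 contains reduce item [Y → ) .] and shift item [B → ) . )] — shift-reduce conflict.
I4 contains reduce item [T → Y .] and shift item [Y → Y . c id] — shift-reduce conflict.
I10 contains reduce item [B → T B Y .] and shift item [Y → Y . c id] — shift-reduce conflict.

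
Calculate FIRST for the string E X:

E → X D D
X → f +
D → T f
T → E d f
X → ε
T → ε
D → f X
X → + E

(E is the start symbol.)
{ '+', 'f' }

FIRST sets of the non-terminals involved (from the grammar, by fixed-point iteration):
  FIRST(E) = { '+', 'f' }

To compute FIRST(E X), process the symbols left to right:
Symbol E is a non-terminal. Add FIRST(E) \ {ε} = { '+', 'f' }
E is not nullable (ε ∉ FIRST(E)), so stop here.
FIRST(E X) = { '+', 'f' }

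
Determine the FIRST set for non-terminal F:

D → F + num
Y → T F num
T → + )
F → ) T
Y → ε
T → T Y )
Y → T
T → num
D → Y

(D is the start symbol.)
From F → ) T:
  - ')' is a terminal: add ')' and stop

Collecting: FIRST(F) = { ')' }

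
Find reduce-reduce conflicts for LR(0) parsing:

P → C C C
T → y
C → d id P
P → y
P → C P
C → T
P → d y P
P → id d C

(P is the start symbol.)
Augment with P' → P and build the canonical LR(0) collection (I0 = CLOSURE({[P' → . P]}), then GOTO on every symbol after a dot until no new states appear). It has 18 states:
  I0: { [C → . T], [C → . d id P], [P → . C C C], [P → . C P], [P → . d y P], [P → . id d C], [P → . y], [P' → . P], [T → . y] }  — shift
  I1: { [C → . T], [C → . d id P], [P → . C C C], [P → . C P], [P → . d y P], [P → . id d C], [P → . y], [P → C . C C], [P → C . P], [T → . y] }  — shift
  I2: { [P' → P .] }  — accept
  I3: { [C → T .] }  — reduce
  I4: { [C → d . id P], [P → d . y P] }  — shift
  I5: { [P → id . d C] }  — shift
  I6: { [P → y .], [T → y .] }  — 2 reduces
  I7: { [C → . T], [C → . d id P], [P → id d . C], [T → . y] }  — shift
  I8: { [P → id d C .] }  — reduce
  I9: { [C → d . id P] }  — shift
  I10: { [T → y .] }  — reduce
  I11: { [C → . T], [C → . d id P], [C → d id . P], [P → . C C C], [P → . C P], [P → . d y P], [P → . id d C], [P → . y], [T → . y] }  — shift
  I12: { [C → d id P .] }  — reduce
  I13: { [C → . T], [C → . d id P], [P → . C C C], [P → . C P], [P → . d y P], [P → . id d C], [P → . y], [P → d y . P], [T → . y] }  — shift
  I14: { [P → d y P .] }  — reduce
  I15: { [C → . T], [C → . d id P], [P → . C C C], [P → . C P], [P → . d y P], [P → . id d C], [P → . y], [P → C . C C], [P → C . P], [P → C C . C], [T → . y] }  — shift
  I16: { [P → C P .] }  — reduce
  I17: { [C → . T], [C → . d id P], [P → . C C C], [P → . C P], [P → . d y P], [P → . id d C], [P → . y], [P → C . C C], [P → C . P], [P → C C . C], [P → C C C .], [T → . y] }  — shift, reduce

I6 contains complete items [P → y .], [T → y .] — reduce-reduce conflict.

Answer: Yes — I6: [P → y .] vs [T → y .]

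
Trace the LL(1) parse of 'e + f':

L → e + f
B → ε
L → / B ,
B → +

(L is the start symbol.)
Stack is shown with the top on the left.

Stack    Input    Action
------------------------
L $      e + f $  output L → e + f
e + f $  e + f $  match 'e'
+ f $    + f $    match '+'
f $      f $      match 'f'
$        $        accept

The string is accepted.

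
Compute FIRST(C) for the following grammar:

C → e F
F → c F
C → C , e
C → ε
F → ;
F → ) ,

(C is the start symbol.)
{ ',', 'e', ε }

From C → e F:
  - e is a terminal: add 'e' and stop
From C → C , e:
  - C is the symbol being defined: contributes nothing new
    C is nullable, so continue to the next symbol
  - ',' is a terminal: add ',' and stop
From C → ε:
  - ε-production, so ε ∈ FIRST(C)

Collecting: FIRST(C) = { ',', 'e', ε }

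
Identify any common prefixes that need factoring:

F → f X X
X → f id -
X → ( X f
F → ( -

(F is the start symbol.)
No, left-factoring is not needed

Left-factoring is needed when two productions for the same non-terminal
share a common prefix on the right-hand side.

Productions for F:
  F → f X X
  F → ( -
Productions for X:
  X → f id -
  X → ( X f

No common prefixes found.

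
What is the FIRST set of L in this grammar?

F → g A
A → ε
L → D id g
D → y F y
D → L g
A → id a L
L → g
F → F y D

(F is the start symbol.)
FIRST sets of the other non-terminals involved (by the same procedure, iterated to a fixed point):
  FIRST(D) = { 'g', 'y' }

From L → D id g:
  - D is a non-terminal: add FIRST(D) \ {ε} = { 'g', 'y' }
    D is not nullable, so stop
From L → g:
  - g is a terminal: add 'g' and stop

Collecting: FIRST(L) = { 'g', 'y' }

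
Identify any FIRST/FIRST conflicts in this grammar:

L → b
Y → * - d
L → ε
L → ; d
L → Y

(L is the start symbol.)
No FIRST/FIRST conflicts.

FIRST sets of the non-terminals at (or reachable through a nullable prefix from) the front of some alternative:
  FIRST(Y) = { '*' }

Productions for L:
  L → b: FIRST = { 'b' }
  L → ε: FIRST = { ε }
  L → ; d: FIRST = { ';' }
  L → Y: FIRST = { '*' }
Y has only one production, so no FIRST/FIRST conflict is possible there.

All alternatives of each non-terminal have pairwise disjoint FIRST sets.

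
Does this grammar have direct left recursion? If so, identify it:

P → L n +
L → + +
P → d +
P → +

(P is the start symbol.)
Direct left recursion occurs when N → N α for some non-terminal N (the right-hand side begins with the left-hand side itself).

P → L n +: starts with L
L → + +: starts with '+'
P → d +: starts with d
P → +: starts with '+'

No direct left recursion found.

Answer: No direct left recursion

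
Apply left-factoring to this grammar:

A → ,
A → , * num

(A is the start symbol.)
Left-factoring transforms A → αβ₁ | αβ₂ into A → αA' and A' → β₁ | β₂
(α is the longest common prefix among the alternatives). Repeat until
no nonterminal has two alternatives with a common prefix.

Round 1: A has alternatives sharing prefix ','. Introduce A': A → , A'
  Add: A' → ε
  Add: A' → * num

No remaining common prefixes — done.

Resulting grammar:
A → , A'
A' → ε
A' → * num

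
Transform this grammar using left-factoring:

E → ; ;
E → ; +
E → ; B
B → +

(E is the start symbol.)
Left-factoring transforms A → αβ₁ | αβ₂ into A → αA' and A' → β₁ | β₂
(α is the longest common prefix among the alternatives). Repeat until
no nonterminal has two alternatives with a common prefix.

Round 1: E has alternatives sharing prefix ';'. Introduce E': E → ; E'
  Add: E' → ;
  Add: E' → +
  Add: E' → B

No remaining common prefixes — done.

Resulting grammar:
E → ; E'
E' → ;
E' → +
E' → B
B → +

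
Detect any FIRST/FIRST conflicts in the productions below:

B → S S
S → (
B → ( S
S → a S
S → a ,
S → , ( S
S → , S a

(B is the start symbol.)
Yes. B → S S / B → '(' S on { '(' }; S → a S / S → a ',' on { 'a' }; S → ',' '(' S / S → ',' S a on { ',' }

A FIRST/FIRST conflict occurs when two productions N → α and N → β for the same non-terminal have FIRST(α) ∩ FIRST(β) ≠ ∅ (with ε ∈ FIRST of a nullable right-hand side, so two nullable alternatives also conflict).

FIRST sets of the non-terminals at (or reachable through a nullable prefix from) the front of some alternative:
  FIRST(S) = { '(', ',', 'a' }

Productions for B:
  B → S S: FIRST = { '(', ',', 'a' }
  B → ( S: FIRST = { '(' }
Productions for S:
  S → (: FIRST = { '(' }
  S → a S: FIRST = { 'a' }
  S → a ,: FIRST = { 'a' }
  S → , ( S: FIRST = { ',' }
  S → , S a: FIRST = { ',' }

Conflict for B: B → S S and B → ( S
  Overlap: { '(' }
Conflict for S: S → a S and S → a ,
  Overlap: { 'a' }
Conflict for S: S → , ( S and S → , S a
  Overlap: { ',' }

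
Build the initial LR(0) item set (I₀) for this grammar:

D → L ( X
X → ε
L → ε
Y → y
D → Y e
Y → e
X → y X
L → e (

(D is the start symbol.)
First, augment the grammar with D' → D
I₀ = CLOSURE({ [D' → . D] }):
  [D' → . D] has the dot before D: add [D → . L ( X], [D → . Y e]
  [D → . L ( X] has the dot before L: add [L → .], [L → . e (]
  [D → . Y e] has the dot before Y: add [Y → . y], [Y → . e]
No further items can be added.

I₀ = { [D → . L ( X], [D → . Y e], [D' → . D], [L → . e (], [L → .], [Y → . e], [Y → . y] }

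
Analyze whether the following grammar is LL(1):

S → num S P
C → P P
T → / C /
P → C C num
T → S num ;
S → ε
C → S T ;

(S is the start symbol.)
Relevant sets:
  FIRST(P) = { '/', 'num' }
  FIRST(S) = { 'num', ε }
  FIRST(T) = { '/', 'num' }
  FOLLOW(S) = { $, '/', 'num' }

For S:
  PREDICT(S → num S P) = { 'num' }
  PREDICT(S → ε) = { $, '/', 'num' }
For C:
  PREDICT(C → P P) = { '/', 'num' }
  PREDICT(C → S T ';') = { '/', 'num' }
For T:
  PREDICT(T → '/' C '/') = { '/' }
  PREDICT(T → S num ';') = { 'num' }
P has a single production, so nothing to check there.

Conflict found: Predict set conflict for S: { 'num' }
The grammar is NOT LL(1).

Answer: No. Predict set conflict for S: { 'num' }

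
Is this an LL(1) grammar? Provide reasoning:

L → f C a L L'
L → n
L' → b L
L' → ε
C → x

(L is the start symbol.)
No. Predict set conflict for L': { 'b' }

A grammar is LL(1) if for each non-terminal N with multiple productions, the predict sets of those productions are pairwise disjoint, where PREDICT(N → α) = (FIRST(α) \ {ε}) ∪ (FOLLOW(N) if α ⇒* ε).

Relevant sets:
  FOLLOW(L') = { $, 'b' }

For L:
  PREDICT(L → f C a L L') = { 'f' }
  PREDICT(L → n) = { 'n' }
For L':
  PREDICT(L' → b L) = { 'b' }
  PREDICT(L' → ε) = { $, 'b' }
C has a single production, so nothing to check there.

Conflict found: Predict set conflict for L': { 'b' }
The grammar is NOT LL(1).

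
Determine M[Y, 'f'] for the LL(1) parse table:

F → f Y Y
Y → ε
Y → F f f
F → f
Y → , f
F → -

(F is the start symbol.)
To find M[Y, 'f'], we find productions for Y where 'f' is in the predict set (PREDICT(N → α) = (FIRST(α) \ {ε}) ∪ (FOLLOW(N) if α ⇒* ε)).

Relevant sets:
  FIRST(F) = { '-', 'f' }
  FOLLOW(Y) = { $, ',', '-', 'f' }

Y → ε: PREDICT = { $, ',', '-', 'f' }
  'f' is in predict set, so this production goes in M[Y, 'f']
Y → F f f: PREDICT = { '-', 'f' }
  'f' is in predict set, so this production goes in M[Y, 'f']
Y → , f: PREDICT = { ',' }

M[Y, 'f'] = Y → ε, Y → F f f  (a multiply-defined cell — the grammar is not LL(1))

Answer: Y → ε, Y → F f f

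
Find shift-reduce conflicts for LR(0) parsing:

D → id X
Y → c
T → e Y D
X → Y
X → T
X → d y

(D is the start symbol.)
No shift-reduce conflicts

Augment with D' → D and build the canonical LR(0) collection (I0 = CLOSURE({[D' → . D]}), then GOTO on every symbol after a dot until no new states appear). It has 12 states:
  I0: { [D → . id X], [D' → . D] }  — shift
  I1: { [D' → D .] }  — accept
  I2: { [D → id . X], [T → . e Y D], [X → . T], [X → . Y], [X → . d y], [Y → . c] }  — shift
  I3: { [X → T .] }  — reduce
  I4: { [D → id X .] }  — reduce
  I5: { [X → Y .] }  — reduce
  I6: { [Y → c .] }  — reduce
  I7: { [X → d . y] }  — shift
  I8: { [T → e . Y D], [Y → . c] }  — shift
  I9: { [D → . id X], [T → e Y . D] }  — shift
  I10: { [T → e Y D .] }  — reduce
  I11: { [X → d y .] }  — reduce

No state contains both a complete item and a shift item.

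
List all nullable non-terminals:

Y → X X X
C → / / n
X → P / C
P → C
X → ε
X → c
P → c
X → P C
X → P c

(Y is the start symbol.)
ε-productions: X → ε
So X is immediately nullable.
Y → X X X: every symbol on the right is nullable, so Y is nullable too.
No further non-terminal can be added: every production for the remaining non-terminals contains a terminal or a non-nullable non-terminal.
Nullable = { 'X', 'Y' }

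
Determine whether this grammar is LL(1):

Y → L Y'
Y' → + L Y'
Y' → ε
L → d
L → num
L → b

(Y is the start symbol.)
Yes, the grammar is LL(1).

A grammar is LL(1) if for each non-terminal N with multiple productions, the predict sets of those productions are pairwise disjoint, where PREDICT(N → α) = (FIRST(α) \ {ε}) ∪ (FOLLOW(N) if α ⇒* ε).

Relevant sets:
  FOLLOW(Y') = { $ }

For Y':
  PREDICT(Y' → '+' L Y') = { '+' }
  PREDICT(Y' → ε) = { $ }
For L:
  PREDICT(L → d) = { 'd' }
  PREDICT(L → num) = { 'num' }
  PREDICT(L → b) = { 'b' }
Y has a single production, so nothing to check there.

All predict sets are disjoint. The grammar IS LL(1).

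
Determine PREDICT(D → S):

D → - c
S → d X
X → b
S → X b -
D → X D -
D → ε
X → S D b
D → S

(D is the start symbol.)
PREDICT(D → S) = (FIRST(RHS) \ {ε}) ∪ (FOLLOW(D) if ε ∈ FIRST(RHS), i.e. RHS ⇒* ε)
FIRST(S) = { 'b', 'd' }
FIRST(S) = { 'b', 'd' }
ε ∉ FIRST(S), so FOLLOW(D) is not added.
PREDICT(D → S) = { 'b', 'd' }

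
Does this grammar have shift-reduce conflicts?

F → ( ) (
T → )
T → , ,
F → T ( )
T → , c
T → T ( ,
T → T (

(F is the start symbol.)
A shift-reduce conflict occurs when an LR(0) state has both:
  - a complete (reduce) item [A → α .] (dot at the end), and
  - a shift item [B → β . c γ] (dot before a terminal).

Augment with F' → F and build the canonical LR(0) collection (I0 = CLOSURE({[F' → . F]}), then GOTO on every symbol after a dot until no new states appear). It has 13 states:
  I0: { [F → . ( ) (], [F → . T ( )], [F' → . F], [T → . )], [T → . , ,], [T → . , c], [T → . T ( ,], [T → . T (] }  — shift
  I1: { [F → ( . ) (] }  — shift
  I2: { [T → ) .] }  — reduce
  I3: { [T → , . ,], [T → , . c] }  — shift
  I4: { [F' → F .] }  — accept
  I5: { [F → T . ( )], [T → T . ( ,], [T → T . (] }  — shift
  I6: { [F → T ( . )], [T → T ( . ,], [T → T ( .] }  — shift, reduce
  I7: { [F → T ( ) .] }  — reduce
  I8: { [T → T ( , .] }  — reduce
  I9: { [T → , , .] }  — reduce
  I10: { [T → , c .] }  — reduce
  I11: { [F → ( ) . (] }  — shift
  I12: { [F → ( ) ( .] }  — reduce

I6 contains reduce item [T → T ( .] and shift items [F → T ( . )], [T → T ( . ,] — shift-reduce conflict.

Answer: Yes — I6: [T → T ( .] vs [F → T ( . )]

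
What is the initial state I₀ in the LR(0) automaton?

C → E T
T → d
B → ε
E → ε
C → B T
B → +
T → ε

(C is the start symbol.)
{ [B → . +], [B → .], [C → . B T], [C → . E T], [C' → . C], [E → .] }

First, augment the grammar with C' → C
I₀ = CLOSURE({ [C' → . C] }):
  [C' → . C] has the dot before C: add [C → . E T], [C → . B T]
  [C → . E T] has the dot before E: add [E → .]
  [C → . B T] has the dot before B: add [B → .], [B → . +]
No further items can be added.

I₀ = { [B → . +], [B → .], [C → . B T], [C → . E T], [C' → . C], [E → .] }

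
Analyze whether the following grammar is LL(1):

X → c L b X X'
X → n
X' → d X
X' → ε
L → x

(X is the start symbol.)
Relevant sets:
  FOLLOW(X') = { $, 'd' }

For X:
  PREDICT(X → c L b X X') = { 'c' }
  PREDICT(X → n) = { 'n' }
For X':
  PREDICT(X' → d X) = { 'd' }
  PREDICT(X' → ε) = { $, 'd' }
L has a single production, so nothing to check there.

Conflict found: Predict set conflict for X': { 'd' }
The grammar is NOT LL(1).

Answer: No. Predict set conflict for X': { 'd' }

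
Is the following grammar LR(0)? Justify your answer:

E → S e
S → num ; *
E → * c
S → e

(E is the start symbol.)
A grammar is LR(0) if no state in the canonical LR(0) collection has:
  - both a shift item (dot before a terminal) and a complete item (shift-reduce conflict), or
  - two or more complete items (reduce-reduce conflict; the accept item [E' → E .] counts as a complete item here).

Augment with E' → E and build the canonical LR(0) collection (I0 = CLOSURE({[E' → . E]}), then GOTO on every symbol after a dot until no new states appear). It has 10 states:
  I0: { [E → . * c], [E → . S e], [E' → . E], [S → . e], [S → . num ; *] }  — shift
  I1: { [E → * . c] }  — shift
  I2: { [E' → E .] }  — accept
  I3: { [E → S . e] }  — shift
  I4: { [S → e .] }  — reduce
  I5: { [S → num . ; *] }  — shift
  I6: { [S → num ; . *] }  — shift
  I7: { [S → num ; * .] }  — reduce
  I8: { [E → S e .] }  — reduce
  I9: { [E → * c .] }  — reduce

Every state is either a pure shift/goto state or contains exactly one complete item and nothing to shift — no conflicts. The grammar is LR(0).

Answer: Yes, the grammar is LR(0)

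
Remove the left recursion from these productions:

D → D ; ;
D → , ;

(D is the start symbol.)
D → , ; D'
D' → ; ; D'
D' → ε

D is directly left-recursive. The standard transformation for
  A → A α₁ | ... | A α_m | β₁ | ... | β_n
is
  A  → β₁ A' | ... | β_n A'
  A' → α₁ A' | ... | α_m A' | ε

D → , ; becomes D → , ; D'
D → D ; ; becomes D' → ; ; D'
Add D' → ε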